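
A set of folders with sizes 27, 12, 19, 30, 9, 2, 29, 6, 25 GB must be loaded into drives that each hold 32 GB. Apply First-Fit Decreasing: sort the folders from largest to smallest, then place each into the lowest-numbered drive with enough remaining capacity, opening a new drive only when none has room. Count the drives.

Sorted descending: 30, 29, 27, 25, 19, 12, 9, 6, 2.
Put 30 GB in drive 1; 2 GB remain.
Put 29 GB in drive 2; 3 GB remain.
Put 27 GB in drive 3; 5 GB remain.
Put 25 GB in drive 4; 7 GB remain.
Put 19 GB in drive 5; 13 GB remain.
Put 12 GB in drive 5; 1 GB remain.
Put 9 GB in drive 6; 23 GB remain.
Put 6 GB in drive 4; 1 GB remain.
Put 2 GB in drive 1; 0 GB remain.
Final drives: [30,2] [29] [27] [25,6] [19,12] [9].

6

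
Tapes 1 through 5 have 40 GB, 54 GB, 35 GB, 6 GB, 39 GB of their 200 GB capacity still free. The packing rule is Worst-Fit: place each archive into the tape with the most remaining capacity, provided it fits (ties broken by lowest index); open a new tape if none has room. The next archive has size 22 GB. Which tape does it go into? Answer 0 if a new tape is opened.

2

Tapes with room: tape 1 (40 GB), tape 2 (54 GB), tape 3 (35 GB), tape 5 (39 GB).
Most room is tape 2 with 54 GB free.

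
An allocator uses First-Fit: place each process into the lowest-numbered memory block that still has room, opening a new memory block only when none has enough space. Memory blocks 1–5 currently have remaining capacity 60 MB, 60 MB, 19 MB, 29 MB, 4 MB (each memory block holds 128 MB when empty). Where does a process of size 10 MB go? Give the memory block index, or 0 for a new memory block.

1

Memory blocks with room: memory block 1 (60 MB), memory block 2 (60 MB), memory block 3 (19 MB), memory block 4 (29 MB).
The first with room is memory block 1.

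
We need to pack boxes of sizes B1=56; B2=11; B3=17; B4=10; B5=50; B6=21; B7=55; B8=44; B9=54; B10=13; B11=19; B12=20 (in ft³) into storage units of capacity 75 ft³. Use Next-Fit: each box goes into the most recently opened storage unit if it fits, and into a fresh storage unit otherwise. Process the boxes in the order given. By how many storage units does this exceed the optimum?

2

Next-Fit: [56,11] [17,10] [50,21] [55] [44] [54,13] [19,20] → 7 storage units.
Total size 370 ft³; any packing needs at least ⌈370/75⌉ = 5 storage units.
An optimal packing achieves that bound: [56,19] [55,20] [54,21] [50,13,11] [44,17,10] → 5 storage units.
Excess: 7 − 5 = 2.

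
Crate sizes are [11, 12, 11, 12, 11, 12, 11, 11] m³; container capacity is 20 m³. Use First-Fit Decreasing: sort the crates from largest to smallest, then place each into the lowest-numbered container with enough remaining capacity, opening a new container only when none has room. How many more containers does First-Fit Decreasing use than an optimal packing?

First-Fit Decreasing: [12] [12] [12] [11] [11] [11] [11] [11] → 8 containers.
8 crates exceed 10 m³ (half the capacity), and no two of those can share a container, so at least 8 containers are needed.
So 8 is already optimal.

0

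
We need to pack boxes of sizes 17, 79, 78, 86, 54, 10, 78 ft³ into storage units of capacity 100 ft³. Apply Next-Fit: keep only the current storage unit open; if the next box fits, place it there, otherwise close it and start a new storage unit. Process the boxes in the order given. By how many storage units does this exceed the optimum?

Next-Fit: [17,79] [78] [86] [54,10] [78] → 5 storage units.
Total size 402 ft³; any packing needs at least ⌈402/100⌉ = 5 storage units.
So 5 is already optimal.

0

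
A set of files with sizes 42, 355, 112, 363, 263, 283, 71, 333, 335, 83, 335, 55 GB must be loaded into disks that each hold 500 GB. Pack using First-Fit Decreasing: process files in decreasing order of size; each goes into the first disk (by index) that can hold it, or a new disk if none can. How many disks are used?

7

Sorted descending: 363, 355, 335, 335, 333, 283, 263, 112, 83, 71, 55, 42.
363 GB → disk 1 (remaining 137 GB)
355 GB → disk 2 (remaining 145 GB)
335 GB → disk 3 (remaining 165 GB)
335 GB → disk 4 (remaining 165 GB)
333 GB → disk 5 (remaining 167 GB)
283 GB → disk 6 (remaining 217 GB)
263 GB → disk 7 (remaining 237 GB)
112 GB → disk 1 (remaining 25 GB)
83 GB → disk 2 (remaining 62 GB)
71 GB → disk 3 (remaining 94 GB)
55 GB → disk 2 (remaining 7 GB)
42 GB → disk 3 (remaining 52 GB)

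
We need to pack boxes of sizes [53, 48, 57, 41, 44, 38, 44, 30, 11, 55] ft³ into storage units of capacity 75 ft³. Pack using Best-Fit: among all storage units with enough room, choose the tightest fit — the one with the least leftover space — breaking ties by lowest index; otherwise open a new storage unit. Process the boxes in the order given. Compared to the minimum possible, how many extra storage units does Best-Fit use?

Best-Fit: [53] [48] [57,11] [41] [44,30] [38] [44] [55] → 8 storage units.
8 boxes exceed 37.5 ft³ (half the capacity), and no two of those can share a storage unit, so at least 8 storage units are needed.
So 8 is already optimal.

0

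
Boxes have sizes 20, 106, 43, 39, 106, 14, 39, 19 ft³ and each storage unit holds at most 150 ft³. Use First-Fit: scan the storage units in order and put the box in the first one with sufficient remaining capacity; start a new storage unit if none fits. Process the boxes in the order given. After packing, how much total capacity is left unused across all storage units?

64

storage unit 1: place 20 ft³, 130 ft³ left
storage unit 1: place 106 ft³, 24 ft³ left
storage unit 2: place 43 ft³, 107 ft³ left
storage unit 2: place 39 ft³, 68 ft³ left
storage unit 3: place 106 ft³, 44 ft³ left
storage unit 1: place 14 ft³, 10 ft³ left
storage unit 2: place 39 ft³, 29 ft³ left
storage unit 2: place 19 ft³, 10 ft³ left
3 storage units × 150 ft³ = 450 ft³; used 386 ft³; unused 64 ft³.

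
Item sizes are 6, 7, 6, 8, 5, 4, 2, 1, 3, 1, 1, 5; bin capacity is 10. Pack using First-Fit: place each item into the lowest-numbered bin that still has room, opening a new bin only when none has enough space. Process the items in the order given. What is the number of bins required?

6 → bin 1 (remaining 4)
7 → bin 2 (remaining 3)
6 → bin 3 (remaining 4)
8 → bin 4 (remaining 2)
5 → bin 5 (remaining 5)
4 → bin 1 (remaining 0)
2 → bin 2 (remaining 1)
1 → bin 2 (remaining 0)
3 → bin 3 (remaining 1)
1 → bin 3 (remaining 0)
1 → bin 4 (remaining 1)
5 → bin 5 (remaining 0)

5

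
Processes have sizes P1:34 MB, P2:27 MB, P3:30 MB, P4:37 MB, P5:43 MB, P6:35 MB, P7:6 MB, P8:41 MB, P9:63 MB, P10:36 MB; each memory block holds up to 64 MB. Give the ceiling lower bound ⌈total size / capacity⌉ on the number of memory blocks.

Total size = 34 + 27 + 30 + 37 + 43 + 35 + 6 + 41 + 63 + 36 = 352 MB.
⌈352 / 64⌉ = 6.

6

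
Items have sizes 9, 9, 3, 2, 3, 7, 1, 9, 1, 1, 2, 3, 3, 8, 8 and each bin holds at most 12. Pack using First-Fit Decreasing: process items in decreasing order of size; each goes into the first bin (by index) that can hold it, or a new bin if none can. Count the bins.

Sorted descending: 9, 9, 9, 8, 8, 7, 3, 3, 3, 3, 2, 2, 1, 1, 1.
bin 1: place 9, 3 left
bin 2: place 9, 3 left
bin 3: place 9, 3 left
bin 4: place 8, 4 left
bin 5: place 8, 4 left
bin 6: place 7, 5 left
bin 1: place 3, 0 left
bin 2: place 3, 0 left
bin 3: place 3, 0 left
bin 4: place 3, 1 left
bin 5: place 2, 2 left
bin 5: place 2, 0 left
bin 4: place 1, 0 left
bin 6: place 1, 4 left
bin 6: place 1, 3 left

6 bins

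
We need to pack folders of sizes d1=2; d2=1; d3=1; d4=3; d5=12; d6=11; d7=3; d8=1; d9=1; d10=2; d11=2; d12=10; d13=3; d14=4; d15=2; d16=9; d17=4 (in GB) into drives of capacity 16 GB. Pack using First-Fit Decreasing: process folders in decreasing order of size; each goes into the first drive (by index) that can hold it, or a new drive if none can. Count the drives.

5

Sorted descending: 12, 11, 10, 9, 4, 4, 3, 3, 3, 2, 2, 2, 2, 1, 1, 1, 1.
Put 12 GB in drive 1; 4 GB remain.
Put 11 GB in drive 2; 5 GB remain.
Put 10 GB in drive 3; 6 GB remain.
Put 9 GB in drive 4; 7 GB remain.
Put 4 GB in drive 1; 0 GB remain.
Put 4 GB in drive 2; 1 GB remain.
Put 3 GB in drive 3; 3 GB remain.
Put 3 GB in drive 3; 0 GB remain.
Put 3 GB in drive 4; 4 GB remain.
Put 2 GB in drive 4; 2 GB remain.
Put 2 GB in drive 4; 0 GB remain.
Put 2 GB in drive 5; 14 GB remain.
Put 2 GB in drive 5; 12 GB remain.
Put 1 GB in drive 2; 0 GB remain.
Put 1 GB in drive 5; 11 GB remain.
Put 1 GB in drive 5; 10 GB remain.
Put 1 GB in drive 5; 9 GB remain.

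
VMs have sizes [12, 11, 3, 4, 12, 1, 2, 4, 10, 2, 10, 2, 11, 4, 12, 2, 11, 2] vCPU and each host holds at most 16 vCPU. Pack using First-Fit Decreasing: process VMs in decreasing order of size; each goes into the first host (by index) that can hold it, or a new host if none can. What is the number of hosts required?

Sorted descending: 12, 12, 12, 11, 11, 11, 10, 10, 4, 4, 4, 3, 2, 2, 2, 2, 2, 1.
Put 12 vCPU in host 1; 4 vCPU remain.
Put 12 vCPU in host 2; 4 vCPU remain.
Put 12 vCPU in host 3; 4 vCPU remain.
Put 11 vCPU in host 4; 5 vCPU remain.
Put 11 vCPU in host 5; 5 vCPU remain.
Put 11 vCPU in host 6; 5 vCPU remain.
Put 10 vCPU in host 7; 6 vCPU remain.
Put 10 vCPU in host 8; 6 vCPU remain.
Put 4 vCPU in host 1; 0 vCPU remain.
Put 4 vCPU in host 2; 0 vCPU remain.
Put 4 vCPU in host 3; 0 vCPU remain.
Put 3 vCPU in host 4; 2 vCPU remain.
Put 2 vCPU in host 4; 0 vCPU remain.
Put 2 vCPU in host 5; 3 vCPU remain.
Put 2 vCPU in host 5; 1 vCPU remain.
Put 2 vCPU in host 6; 3 vCPU remain.
Put 2 vCPU in host 6; 1 vCPU remain.
Put 1 vCPU in host 5; 0 vCPU remain.

8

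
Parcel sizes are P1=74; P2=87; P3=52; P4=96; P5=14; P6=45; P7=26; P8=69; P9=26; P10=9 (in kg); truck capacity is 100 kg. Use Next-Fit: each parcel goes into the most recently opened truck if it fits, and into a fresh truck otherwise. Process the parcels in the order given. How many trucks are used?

Put P1 (74 kg) in truck 1; 26 kg remain.
Put P2 (87 kg) in truck 2; 13 kg remain.
Put P3 (52 kg) in truck 3; 48 kg remain.
Put P4 (96 kg) in truck 4; 4 kg remain.
Put P5 (14 kg) in truck 5; 86 kg remain.
Put P6 (45 kg) in truck 5; 41 kg remain.
Put P7 (26 kg) in truck 5; 15 kg remain.
Put P8 (69 kg) in truck 6; 31 kg remain.
Put P9 (26 kg) in truck 6; 5 kg remain.
Put P10 (9 kg) in truck 7; 91 kg remain.
Final trucks: [74] [87] [52] [96] [14,45,26] [69,26] [9].

7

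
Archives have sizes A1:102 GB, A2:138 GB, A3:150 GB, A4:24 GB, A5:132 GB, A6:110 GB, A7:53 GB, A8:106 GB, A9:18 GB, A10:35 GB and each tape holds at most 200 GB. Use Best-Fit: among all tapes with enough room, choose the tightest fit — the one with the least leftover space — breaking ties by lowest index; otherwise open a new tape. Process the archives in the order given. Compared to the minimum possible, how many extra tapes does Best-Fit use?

0

Best-Fit: [102] [138,53] [150,24,18] [132,35] [110] [106] → 6 tapes.
6 archives exceed 100 GB (half the capacity), and no two of those can share a tape, so at least 6 tapes are needed.
So 6 is already optimal.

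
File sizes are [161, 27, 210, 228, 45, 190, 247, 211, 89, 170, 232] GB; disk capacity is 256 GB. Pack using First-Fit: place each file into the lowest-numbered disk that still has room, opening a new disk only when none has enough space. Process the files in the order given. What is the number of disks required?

161 GB → disk 1 (remaining 95 GB)
27 GB → disk 1 (remaining 68 GB)
210 GB → disk 2 (remaining 46 GB)
228 GB → disk 3 (remaining 28 GB)
45 GB → disk 1 (remaining 23 GB)
190 GB → disk 4 (remaining 66 GB)
247 GB → disk 5 (remaining 9 GB)
211 GB → disk 6 (remaining 45 GB)
89 GB → disk 7 (remaining 167 GB)
170 GB → disk 8 (remaining 86 GB)
232 GB → disk 9 (remaining 24 GB)
Final disks: [161,27,45] [210] [228] [190] [247] [211] [89] [170] [232].

9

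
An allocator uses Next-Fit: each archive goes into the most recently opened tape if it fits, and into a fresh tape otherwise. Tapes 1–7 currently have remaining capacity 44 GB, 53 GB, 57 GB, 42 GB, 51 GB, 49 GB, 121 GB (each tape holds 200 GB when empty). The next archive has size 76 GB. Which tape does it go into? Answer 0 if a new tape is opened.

Next-Fit only looks at tape 7, which has 121 GB free.
76 GB fits there.

7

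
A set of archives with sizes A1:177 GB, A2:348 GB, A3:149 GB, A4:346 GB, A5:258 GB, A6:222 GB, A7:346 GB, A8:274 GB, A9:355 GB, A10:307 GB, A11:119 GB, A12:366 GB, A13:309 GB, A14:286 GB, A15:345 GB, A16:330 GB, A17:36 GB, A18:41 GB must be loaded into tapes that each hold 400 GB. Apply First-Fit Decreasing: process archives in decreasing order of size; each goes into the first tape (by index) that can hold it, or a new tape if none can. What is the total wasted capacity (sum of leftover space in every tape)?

Sorted descending: 366, 355, 348, 346, 346, 345, 330, 309, 307, 286, 274, 258, 222, 177, 149, 119, 41, 36.
Put 366 GB in tape 1; 34 GB remain.
Put 355 GB in tape 2; 45 GB remain.
Put 348 GB in tape 3; 52 GB remain.
Put 346 GB in tape 4; 54 GB remain.
Put 346 GB in tape 5; 54 GB remain.
Put 345 GB in tape 6; 55 GB remain.
Put 330 GB in tape 7; 70 GB remain.
Put 309 GB in tape 8; 91 GB remain.
Put 307 GB in tape 9; 93 GB remain.
Put 286 GB in tape 10; 114 GB remain.
Put 274 GB in tape 11; 126 GB remain.
Put 258 GB in tape 12; 142 GB remain.
Put 222 GB in tape 13; 178 GB remain.
Put 177 GB in tape 13; 1 GB remain.
Put 149 GB in tape 14; 251 GB remain.
Put 119 GB in tape 11; 7 GB remain.
Put 41 GB in tape 2; 4 GB remain.
Put 36 GB in tape 3; 16 GB remain.
14 tapes × 400 GB = 5600 GB; used 4614 GB; unused 986 GB.

986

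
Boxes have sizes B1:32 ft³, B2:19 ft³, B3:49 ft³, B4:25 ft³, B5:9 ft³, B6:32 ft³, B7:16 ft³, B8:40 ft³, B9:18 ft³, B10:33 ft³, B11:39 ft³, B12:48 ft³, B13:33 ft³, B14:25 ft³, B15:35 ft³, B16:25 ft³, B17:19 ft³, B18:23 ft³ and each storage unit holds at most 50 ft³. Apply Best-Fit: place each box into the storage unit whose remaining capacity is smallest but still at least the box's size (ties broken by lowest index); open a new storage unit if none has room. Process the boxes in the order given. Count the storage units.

Put B1 (32 ft³) in storage unit 1; 18 ft³ remain.
Put B2 (19 ft³) in storage unit 2; 31 ft³ remain.
Put B3 (49 ft³) in storage unit 3; 1 ft³ remain.
Put B4 (25 ft³) in storage unit 2; 6 ft³ remain.
Put B5 (9 ft³) in storage unit 1; 9 ft³ remain.
Put B6 (32 ft³) in storage unit 4; 18 ft³ remain.
Put B7 (16 ft³) in storage unit 4; 2 ft³ remain.
Put B8 (40 ft³) in storage unit 5; 10 ft³ remain.
Put B9 (18 ft³) in storage unit 6; 32 ft³ remain.
Put B10 (33 ft³) in storage unit 7; 17 ft³ remain.
Put B11 (39 ft³) in storage unit 8; 11 ft³ remain.
Put B12 (48 ft³) in storage unit 9; 2 ft³ remain.
Put B13 (33 ft³) in storage unit 10; 17 ft³ remain.
Put B14 (25 ft³) in storage unit 6; 7 ft³ remain.
Put B15 (35 ft³) in storage unit 11; 15 ft³ remain.
Put B16 (25 ft³) in storage unit 12; 25 ft³ remain.
Put B17 (19 ft³) in storage unit 12; 6 ft³ remain.
Put B18 (23 ft³) in storage unit 13; 27 ft³ remain.

13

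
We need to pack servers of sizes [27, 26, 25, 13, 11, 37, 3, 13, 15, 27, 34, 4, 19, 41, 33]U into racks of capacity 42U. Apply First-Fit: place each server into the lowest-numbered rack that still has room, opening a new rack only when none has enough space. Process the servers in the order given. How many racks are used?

rack 1: place 27U, 15U left
rack 2: place 26U, 16U left
rack 3: place 25U, 17U left
rack 1: place 13U, 2U left
rack 2: place 11U, 5U left
rack 4: place 37U, 5U left
rack 2: place 3U, 2U left
rack 3: place 13U, 4U left
rack 5: place 15U, 27U left
rack 5: place 27U, 0U left
rack 6: place 34U, 8U left
rack 3: place 4U, 0U left
rack 7: place 19U, 23U left
rack 8: place 41U, 1U left
rack 9: place 33U, 9U left
Final racks: [27,13] [26,11,3] [25,13,4] [37] [15,27] [34] [19] [41] [33].

9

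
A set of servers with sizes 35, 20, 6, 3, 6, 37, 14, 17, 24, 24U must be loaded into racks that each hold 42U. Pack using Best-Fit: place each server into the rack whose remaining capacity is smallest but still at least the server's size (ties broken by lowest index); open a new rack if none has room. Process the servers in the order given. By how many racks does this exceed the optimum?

Best-Fit: [35,6] [20,3,6] [37] [14,17] [24] [24] → 6 racks.
Total size 186U; any packing needs at least ⌈186/42⌉ = 5 racks.
An optimal packing achieves that bound: [37,3] [35,6] [24,17] [24,14] [20,6] → 5 racks.
Excess: 6 − 5 = 1.

1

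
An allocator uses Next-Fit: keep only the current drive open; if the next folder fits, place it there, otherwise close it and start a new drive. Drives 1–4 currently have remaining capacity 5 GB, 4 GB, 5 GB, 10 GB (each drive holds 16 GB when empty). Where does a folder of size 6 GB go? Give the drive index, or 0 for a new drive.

4

Next-Fit only looks at drive 4, which has 10 GB free.
6 GB fits there.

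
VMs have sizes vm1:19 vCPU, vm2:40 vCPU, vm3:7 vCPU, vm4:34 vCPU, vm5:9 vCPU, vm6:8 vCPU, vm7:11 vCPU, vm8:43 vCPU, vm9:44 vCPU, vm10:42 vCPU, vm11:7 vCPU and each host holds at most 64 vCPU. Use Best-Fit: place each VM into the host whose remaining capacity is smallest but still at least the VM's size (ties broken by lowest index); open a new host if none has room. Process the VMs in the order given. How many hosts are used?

vm1 (19 vCPU) → host 1 (remaining 45 vCPU)
vm2 (40 vCPU) → host 1 (remaining 5 vCPU)
vm3 (7 vCPU) → host 2 (remaining 57 vCPU)
vm4 (34 vCPU) → host 2 (remaining 23 vCPU)
vm5 (9 vCPU) → host 2 (remaining 14 vCPU)
vm6 (8 vCPU) → host 2 (remaining 6 vCPU)
vm7 (11 vCPU) → host 3 (remaining 53 vCPU)
vm8 (43 vCPU) → host 3 (remaining 10 vCPU)
vm9 (44 vCPU) → host 4 (remaining 20 vCPU)
vm10 (42 vCPU) → host 5 (remaining 22 vCPU)
vm11 (7 vCPU) → host 3 (remaining 3 vCPU)

5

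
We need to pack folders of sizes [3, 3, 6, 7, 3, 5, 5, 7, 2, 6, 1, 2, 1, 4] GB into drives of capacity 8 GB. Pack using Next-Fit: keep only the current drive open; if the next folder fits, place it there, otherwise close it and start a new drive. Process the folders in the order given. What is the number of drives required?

3 GB → drive 1 (remaining 5 GB)
3 GB → drive 1 (remaining 2 GB)
6 GB → drive 2 (remaining 2 GB)
7 GB → drive 3 (remaining 1 GB)
3 GB → drive 4 (remaining 5 GB)
5 GB → drive 4 (remaining 0 GB)
5 GB → drive 5 (remaining 3 GB)
7 GB → drive 6 (remaining 1 GB)
2 GB → drive 7 (remaining 6 GB)
6 GB → drive 7 (remaining 0 GB)
1 GB → drive 8 (remaining 7 GB)
2 GB → drive 8 (remaining 5 GB)
1 GB → drive 8 (remaining 4 GB)
4 GB → drive 8 (remaining 0 GB)

8 drives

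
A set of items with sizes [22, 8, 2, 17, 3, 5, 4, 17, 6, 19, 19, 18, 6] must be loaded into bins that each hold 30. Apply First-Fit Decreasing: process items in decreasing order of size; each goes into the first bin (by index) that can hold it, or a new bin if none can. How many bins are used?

6

Sorted descending: 22, 19, 19, 18, 17, 17, 8, 6, 6, 5, 4, 3, 2.
Put 22 in bin 1; 8 remain.
Put 19 in bin 2; 11 remain.
Put 19 in bin 3; 11 remain.
Put 18 in bin 4; 12 remain.
Put 17 in bin 5; 13 remain.
Put 17 in bin 6; 13 remain.
Put 8 in bin 1; 0 remain.
Put 6 in bin 2; 5 remain.
Put 6 in bin 3; 5 remain.
Put 5 in bin 2; 0 remain.
Put 4 in bin 3; 1 remain.
Put 3 in bin 4; 9 remain.
Put 2 in bin 4; 7 remain.
Final bins: [22,8] [19,6,5] [19,6,4] [18,3,2] [17] [17].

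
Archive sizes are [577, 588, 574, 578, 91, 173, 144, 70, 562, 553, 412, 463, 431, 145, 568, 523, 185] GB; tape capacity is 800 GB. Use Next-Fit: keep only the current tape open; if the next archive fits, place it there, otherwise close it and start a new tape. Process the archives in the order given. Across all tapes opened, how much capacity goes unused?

2963

577 GB → tape 1 (remaining 223 GB)
588 GB → tape 2 (remaining 212 GB)
574 GB → tape 3 (remaining 226 GB)
578 GB → tape 4 (remaining 222 GB)
91 GB → tape 4 (remaining 131 GB)
173 GB → tape 5 (remaining 627 GB)
144 GB → tape 5 (remaining 483 GB)
70 GB → tape 5 (remaining 413 GB)
562 GB → tape 6 (remaining 238 GB)
553 GB → tape 7 (remaining 247 GB)
412 GB → tape 8 (remaining 388 GB)
463 GB → tape 9 (remaining 337 GB)
431 GB → tape 10 (remaining 369 GB)
145 GB → tape 10 (remaining 224 GB)
568 GB → tape 11 (remaining 232 GB)
523 GB → tape 12 (remaining 277 GB)
185 GB → tape 12 (remaining 92 GB)
12 tapes × 800 GB = 9600 GB; used 6637 GB; unused 2963 GB.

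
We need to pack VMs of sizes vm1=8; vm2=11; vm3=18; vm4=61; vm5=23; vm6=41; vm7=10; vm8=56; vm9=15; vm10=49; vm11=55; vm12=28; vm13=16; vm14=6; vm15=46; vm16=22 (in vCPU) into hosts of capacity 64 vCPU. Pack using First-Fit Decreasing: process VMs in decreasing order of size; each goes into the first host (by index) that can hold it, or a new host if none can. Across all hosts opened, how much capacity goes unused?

Sorted descending: 61, 56, 55, 49, 46, 41, 28, 23, 22, 18, 16, 15, 11, 10, 8, 6.
Put 61 vCPU in host 1; 3 vCPU remain.
Put 56 vCPU in host 2; 8 vCPU remain.
Put 55 vCPU in host 3; 9 vCPU remain.
Put 49 vCPU in host 4; 15 vCPU remain.
Put 46 vCPU in host 5; 18 vCPU remain.
Put 41 vCPU in host 6; 23 vCPU remain.
Put 28 vCPU in host 7; 36 vCPU remain.
Put 23 vCPU in host 6; 0 vCPU remain.
Put 22 vCPU in host 7; 14 vCPU remain.
Put 18 vCPU in host 5; 0 vCPU remain.
Put 16 vCPU in host 8; 48 vCPU remain.
Put 15 vCPU in host 4; 0 vCPU remain.
Put 11 vCPU in host 7; 3 vCPU remain.
Put 10 vCPU in host 8; 38 vCPU remain.
Put 8 vCPU in host 2; 0 vCPU remain.
Put 6 vCPU in host 3; 3 vCPU remain.
8 hosts × 64 vCPU = 512 vCPU; used 465 vCPU; unused 47 vCPU.

47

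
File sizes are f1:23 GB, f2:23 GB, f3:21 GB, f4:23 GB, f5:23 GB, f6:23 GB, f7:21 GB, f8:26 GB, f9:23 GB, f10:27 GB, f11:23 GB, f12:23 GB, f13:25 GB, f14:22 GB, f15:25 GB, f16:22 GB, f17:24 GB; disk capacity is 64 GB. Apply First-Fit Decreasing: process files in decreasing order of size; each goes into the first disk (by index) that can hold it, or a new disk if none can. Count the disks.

Sorted descending: 27, 26, 25, 25, 24, 23, 23, 23, 23, 23, 23, 23, 23, 22, 22, 21, 21.
Put 27 GB in disk 1; 37 GB remain.
Put 26 GB in disk 1; 11 GB remain.
Put 25 GB in disk 2; 39 GB remain.
Put 25 GB in disk 2; 14 GB remain.
Put 24 GB in disk 3; 40 GB remain.
Put 23 GB in disk 3; 17 GB remain.
Put 23 GB in disk 4; 41 GB remain.
Put 23 GB in disk 4; 18 GB remain.
Put 23 GB in disk 5; 41 GB remain.
Put 23 GB in disk 5; 18 GB remain.
Put 23 GB in disk 6; 41 GB remain.
Put 23 GB in disk 6; 18 GB remain.
Put 23 GB in disk 7; 41 GB remain.
Put 22 GB in disk 7; 19 GB remain.
Put 22 GB in disk 8; 42 GB remain.
Put 21 GB in disk 8; 21 GB remain.
Put 21 GB in disk 8; 0 GB remain.
Final disks: [27,26] [25,25] [24,23] [23,23] [23,23] [23,23] [23,22] [22,21,21].

8 disks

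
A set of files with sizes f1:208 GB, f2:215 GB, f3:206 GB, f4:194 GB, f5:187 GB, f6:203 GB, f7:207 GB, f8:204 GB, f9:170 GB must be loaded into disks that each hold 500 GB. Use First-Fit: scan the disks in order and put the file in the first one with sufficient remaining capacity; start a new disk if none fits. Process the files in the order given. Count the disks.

disk 1: place f1 (208 GB), 292 GB left
disk 1: place f2 (215 GB), 77 GB left
disk 2: place f3 (206 GB), 294 GB left
disk 2: place f4 (194 GB), 100 GB left
disk 3: place f5 (187 GB), 313 GB left
disk 3: place f6 (203 GB), 110 GB left
disk 4: place f7 (207 GB), 293 GB left
disk 4: place f8 (204 GB), 89 GB left
disk 5: place f9 (170 GB), 330 GB left

5 disks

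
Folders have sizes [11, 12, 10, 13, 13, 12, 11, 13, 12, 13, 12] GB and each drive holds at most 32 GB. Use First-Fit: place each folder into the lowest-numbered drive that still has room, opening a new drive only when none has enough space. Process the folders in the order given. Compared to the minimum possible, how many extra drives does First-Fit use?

1

First-Fit: [11,12] [10,13] [13,12] [11,13] [12,13] [12] → 6 drives.
Total size 132 GB; any packing needs at least ⌈132/32⌉ = 5 drives.
An optimal packing achieves that bound: [13,13] [13,13] [12,12] [12,12] [11,11,10] → 5 drives.
Excess: 6 − 5 = 1.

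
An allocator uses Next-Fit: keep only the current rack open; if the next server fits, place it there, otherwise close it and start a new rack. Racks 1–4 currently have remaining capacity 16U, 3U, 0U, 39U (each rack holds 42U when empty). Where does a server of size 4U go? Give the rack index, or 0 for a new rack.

Next-Fit only looks at rack 4, which has 39U free.
4U fits there.

4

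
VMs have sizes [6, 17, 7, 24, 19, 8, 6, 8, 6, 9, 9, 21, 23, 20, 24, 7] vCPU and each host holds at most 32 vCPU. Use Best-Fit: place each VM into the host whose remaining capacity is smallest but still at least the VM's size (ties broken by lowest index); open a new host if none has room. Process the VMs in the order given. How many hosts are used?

6 vCPU → host 1 (remaining 26 vCPU)
17 vCPU → host 1 (remaining 9 vCPU)
7 vCPU → host 1 (remaining 2 vCPU)
24 vCPU → host 2 (remaining 8 vCPU)
19 vCPU → host 3 (remaining 13 vCPU)
8 vCPU → host 2 (remaining 0 vCPU)
6 vCPU → host 3 (remaining 7 vCPU)
8 vCPU → host 4 (remaining 24 vCPU)
6 vCPU → host 3 (remaining 1 vCPU)
9 vCPU → host 4 (remaining 15 vCPU)
9 vCPU → host 4 (remaining 6 vCPU)
21 vCPU → host 5 (remaining 11 vCPU)
23 vCPU → host 6 (remaining 9 vCPU)
20 vCPU → host 7 (remaining 12 vCPU)
24 vCPU → host 8 (remaining 8 vCPU)
7 vCPU → host 8 (remaining 1 vCPU)
Final hosts: [6,17,7] [24,8] [19,6,6] [8,9,9] [21] [23] [20] [24,7].

8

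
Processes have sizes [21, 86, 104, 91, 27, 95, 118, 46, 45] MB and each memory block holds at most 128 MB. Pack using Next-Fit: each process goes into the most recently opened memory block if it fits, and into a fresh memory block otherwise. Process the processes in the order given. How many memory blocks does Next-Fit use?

21 MB → memory block 1 (remaining 107 MB)
86 MB → memory block 1 (remaining 21 MB)
104 MB → memory block 2 (remaining 24 MB)
91 MB → memory block 3 (remaining 37 MB)
27 MB → memory block 3 (remaining 10 MB)
95 MB → memory block 4 (remaining 33 MB)
118 MB → memory block 5 (remaining 10 MB)
46 MB → memory block 6 (remaining 82 MB)
45 MB → memory block 6 (remaining 37 MB)

6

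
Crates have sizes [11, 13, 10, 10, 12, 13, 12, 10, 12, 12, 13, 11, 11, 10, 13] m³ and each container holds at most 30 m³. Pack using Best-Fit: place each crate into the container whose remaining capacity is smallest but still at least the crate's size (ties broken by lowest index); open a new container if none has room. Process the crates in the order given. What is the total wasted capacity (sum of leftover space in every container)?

37

Put 11 m³ in container 1; 19 m³ remain.
Put 13 m³ in container 1; 6 m³ remain.
Put 10 m³ in container 2; 20 m³ remain.
Put 10 m³ in container 2; 10 m³ remain.
Put 12 m³ in container 3; 18 m³ remain.
Put 13 m³ in container 3; 5 m³ remain.
Put 12 m³ in container 4; 18 m³ remain.
Put 10 m³ in container 2; 0 m³ remain.
Put 12 m³ in container 4; 6 m³ remain.
Put 12 m³ in container 5; 18 m³ remain.
Put 13 m³ in container 5; 5 m³ remain.
Put 11 m³ in container 6; 19 m³ remain.
Put 11 m³ in container 6; 8 m³ remain.
Put 10 m³ in container 7; 20 m³ remain.
Put 13 m³ in container 7; 7 m³ remain.
7 containers × 30 m³ = 210 m³; used 173 m³; unused 37 m³.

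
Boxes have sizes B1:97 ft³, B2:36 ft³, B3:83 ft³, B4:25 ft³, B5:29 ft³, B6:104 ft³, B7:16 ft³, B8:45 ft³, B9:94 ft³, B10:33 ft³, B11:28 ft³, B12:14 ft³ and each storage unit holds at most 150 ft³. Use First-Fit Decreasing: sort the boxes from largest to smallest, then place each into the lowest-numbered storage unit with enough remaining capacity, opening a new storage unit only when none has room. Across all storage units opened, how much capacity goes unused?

146

Sorted descending: 104, 97, 94, 83, 45, 36, 33, 29, 28, 25, 16, 14.
Put 104 ft³ in storage unit 1; 46 ft³ remain.
Put 97 ft³ in storage unit 2; 53 ft³ remain.
Put 94 ft³ in storage unit 3; 56 ft³ remain.
Put 83 ft³ in storage unit 4; 67 ft³ remain.
Put 45 ft³ in storage unit 1; 1 ft³ remain.
Put 36 ft³ in storage unit 2; 17 ft³ remain.
Put 33 ft³ in storage unit 3; 23 ft³ remain.
Put 29 ft³ in storage unit 4; 38 ft³ remain.
Put 28 ft³ in storage unit 4; 10 ft³ remain.
Put 25 ft³ in storage unit 5; 125 ft³ remain.
Put 16 ft³ in storage unit 2; 1 ft³ remain.
Put 14 ft³ in storage unit 3; 9 ft³ remain.
5 storage units × 150 ft³ = 750 ft³; used 604 ft³; unused 146 ft³.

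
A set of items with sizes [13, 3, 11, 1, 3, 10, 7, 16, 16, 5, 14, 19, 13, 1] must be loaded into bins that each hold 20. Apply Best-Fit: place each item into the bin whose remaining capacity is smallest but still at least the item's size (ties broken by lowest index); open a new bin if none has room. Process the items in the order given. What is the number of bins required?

8 bins

13 → bin 1 (remaining 7)
3 → bin 1 (remaining 4)
11 → bin 2 (remaining 9)
1 → bin 1 (remaining 3)
3 → bin 1 (remaining 0)
10 → bin 3 (remaining 10)
7 → bin 2 (remaining 2)
16 → bin 4 (remaining 4)
16 → bin 5 (remaining 4)
5 → bin 3 (remaining 5)
14 → bin 6 (remaining 6)
19 → bin 7 (remaining 1)
13 → bin 8 (remaining 7)
1 → bin 7 (remaining 0)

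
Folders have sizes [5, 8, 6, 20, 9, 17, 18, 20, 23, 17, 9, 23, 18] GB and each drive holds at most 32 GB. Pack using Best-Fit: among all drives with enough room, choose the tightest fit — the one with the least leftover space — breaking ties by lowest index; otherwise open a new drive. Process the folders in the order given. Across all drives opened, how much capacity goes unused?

95

5 GB → drive 1 (remaining 27 GB)
8 GB → drive 1 (remaining 19 GB)
6 GB → drive 1 (remaining 13 GB)
20 GB → drive 2 (remaining 12 GB)
9 GB → drive 2 (remaining 3 GB)
17 GB → drive 3 (remaining 15 GB)
18 GB → drive 4 (remaining 14 GB)
20 GB → drive 5 (remaining 12 GB)
23 GB → drive 6 (remaining 9 GB)
17 GB → drive 7 (remaining 15 GB)
9 GB → drive 6 (remaining 0 GB)
23 GB → drive 8 (remaining 9 GB)
18 GB → drive 9 (remaining 14 GB)
9 drives × 32 GB = 288 GB; used 193 GB; unused 95 GB.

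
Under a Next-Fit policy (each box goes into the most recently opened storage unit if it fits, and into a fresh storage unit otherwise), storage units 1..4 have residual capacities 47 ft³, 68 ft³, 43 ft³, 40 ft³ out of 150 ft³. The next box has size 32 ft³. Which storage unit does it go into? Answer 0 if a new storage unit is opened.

Next-Fit only looks at storage unit 4, which has 40 ft³ free.
32 ft³ fits there.

4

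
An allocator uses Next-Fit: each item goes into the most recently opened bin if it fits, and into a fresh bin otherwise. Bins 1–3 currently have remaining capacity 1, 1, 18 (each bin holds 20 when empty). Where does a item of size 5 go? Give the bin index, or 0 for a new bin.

3

Next-Fit only looks at bin 3, which has 18 free.
5 fits there.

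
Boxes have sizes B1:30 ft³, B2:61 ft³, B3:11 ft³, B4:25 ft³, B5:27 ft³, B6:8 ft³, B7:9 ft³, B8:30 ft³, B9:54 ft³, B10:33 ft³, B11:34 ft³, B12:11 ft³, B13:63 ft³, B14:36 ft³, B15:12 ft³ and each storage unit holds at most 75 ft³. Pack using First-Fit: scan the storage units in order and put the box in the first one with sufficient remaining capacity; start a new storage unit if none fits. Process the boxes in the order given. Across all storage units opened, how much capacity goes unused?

81

storage unit 1: place B1 (30 ft³), 45 ft³ left
storage unit 2: place B2 (61 ft³), 14 ft³ left
storage unit 1: place B3 (11 ft³), 34 ft³ left
storage unit 1: place B4 (25 ft³), 9 ft³ left
storage unit 3: place B5 (27 ft³), 48 ft³ left
storage unit 1: place B6 (8 ft³), 1 ft³ left
storage unit 2: place B7 (9 ft³), 5 ft³ left
storage unit 3: place B8 (30 ft³), 18 ft³ left
storage unit 4: place B9 (54 ft³), 21 ft³ left
storage unit 5: place B10 (33 ft³), 42 ft³ left
storage unit 5: place B11 (34 ft³), 8 ft³ left
storage unit 3: place B12 (11 ft³), 7 ft³ left
storage unit 6: place B13 (63 ft³), 12 ft³ left
storage unit 7: place B14 (36 ft³), 39 ft³ left
storage unit 4: place B15 (12 ft³), 9 ft³ left
7 storage units × 75 ft³ = 525 ft³; used 444 ft³; unused 81 ft³.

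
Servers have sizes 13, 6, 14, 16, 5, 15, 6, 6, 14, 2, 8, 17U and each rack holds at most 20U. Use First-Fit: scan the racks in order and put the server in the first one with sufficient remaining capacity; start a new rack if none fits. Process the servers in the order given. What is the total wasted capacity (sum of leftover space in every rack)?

Put 13U in rack 1; 7U remain.
Put 6U in rack 1; 1U remain.
Put 14U in rack 2; 6U remain.
Put 16U in rack 3; 4U remain.
Put 5U in rack 2; 1U remain.
Put 15U in rack 4; 5U remain.
Put 6U in rack 5; 14U remain.
Put 6U in rack 5; 8U remain.
Put 14U in rack 6; 6U remain.
Put 2U in rack 3; 2U remain.
Put 8U in rack 5; 0U remain.
Put 17U in rack 7; 3U remain.
7 racks × 20U = 140U; used 122U; unused 18U.

18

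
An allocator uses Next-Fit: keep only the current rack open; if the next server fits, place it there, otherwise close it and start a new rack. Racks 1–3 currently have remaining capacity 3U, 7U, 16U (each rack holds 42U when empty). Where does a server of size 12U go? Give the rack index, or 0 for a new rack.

3

Next-Fit only looks at rack 3, which has 16U free.
12U fits there.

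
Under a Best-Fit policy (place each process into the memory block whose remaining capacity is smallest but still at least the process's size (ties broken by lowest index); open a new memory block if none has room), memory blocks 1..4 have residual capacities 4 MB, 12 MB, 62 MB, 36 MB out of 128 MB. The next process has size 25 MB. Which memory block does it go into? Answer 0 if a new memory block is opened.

Memory blocks with room: memory block 3 (62 MB), memory block 4 (36 MB).
Tightest fit is memory block 4 with 36 MB free.

4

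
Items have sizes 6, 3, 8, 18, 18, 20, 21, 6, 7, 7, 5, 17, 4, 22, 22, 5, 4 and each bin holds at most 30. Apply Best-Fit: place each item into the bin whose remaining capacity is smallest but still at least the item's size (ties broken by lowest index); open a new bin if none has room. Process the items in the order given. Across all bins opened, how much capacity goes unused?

6 → bin 1 (remaining 24)
3 → bin 1 (remaining 21)
8 → bin 1 (remaining 13)
18 → bin 2 (remaining 12)
18 → bin 3 (remaining 12)
20 → bin 4 (remaining 10)
21 → bin 5 (remaining 9)
6 → bin 5 (remaining 3)
7 → bin 4 (remaining 3)
7 → bin 2 (remaining 5)
5 → bin 2 (remaining 0)
17 → bin 6 (remaining 13)
4 → bin 3 (remaining 8)
22 → bin 7 (remaining 8)
22 → bin 8 (remaining 8)
5 → bin 3 (remaining 3)
4 → bin 7 (remaining 4)
8 bins × 30 = 240; used 193; unused 47.

47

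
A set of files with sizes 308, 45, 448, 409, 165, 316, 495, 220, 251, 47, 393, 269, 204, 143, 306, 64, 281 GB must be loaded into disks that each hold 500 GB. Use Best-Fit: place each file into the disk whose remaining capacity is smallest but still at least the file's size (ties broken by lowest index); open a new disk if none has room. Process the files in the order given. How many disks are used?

308 GB → disk 1 (remaining 192 GB)
45 GB → disk 1 (remaining 147 GB)
448 GB → disk 2 (remaining 52 GB)
409 GB → disk 3 (remaining 91 GB)
165 GB → disk 4 (remaining 335 GB)
316 GB → disk 4 (remaining 19 GB)
495 GB → disk 5 (remaining 5 GB)
220 GB → disk 6 (remaining 280 GB)
251 GB → disk 6 (remaining 29 GB)
47 GB → disk 2 (remaining 5 GB)
393 GB → disk 7 (remaining 107 GB)
269 GB → disk 8 (remaining 231 GB)
204 GB → disk 8 (remaining 27 GB)
143 GB → disk 1 (remaining 4 GB)
306 GB → disk 9 (remaining 194 GB)
64 GB → disk 3 (remaining 27 GB)
281 GB → disk 10 (remaining 219 GB)

10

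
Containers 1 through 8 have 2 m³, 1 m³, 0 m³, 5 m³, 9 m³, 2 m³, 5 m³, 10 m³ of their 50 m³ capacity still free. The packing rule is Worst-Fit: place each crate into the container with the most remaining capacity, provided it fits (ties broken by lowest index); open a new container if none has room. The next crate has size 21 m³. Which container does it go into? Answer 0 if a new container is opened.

No container has ≥ 21 m³ free, so a new container is opened.

0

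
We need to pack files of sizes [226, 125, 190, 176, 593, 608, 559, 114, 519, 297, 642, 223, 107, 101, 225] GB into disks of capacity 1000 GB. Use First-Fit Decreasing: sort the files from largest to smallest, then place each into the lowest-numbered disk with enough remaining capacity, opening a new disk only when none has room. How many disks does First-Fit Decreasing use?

Sorted descending: 642, 608, 593, 559, 519, 297, 226, 225, 223, 190, 176, 125, 114, 107, 101.
disk 1: place 642 GB, 358 GB left
disk 2: place 608 GB, 392 GB left
disk 3: place 593 GB, 407 GB left
disk 4: place 559 GB, 441 GB left
disk 5: place 519 GB, 481 GB left
disk 1: place 297 GB, 61 GB left
disk 2: place 226 GB, 166 GB left
disk 3: place 225 GB, 182 GB left
disk 4: place 223 GB, 218 GB left
disk 4: place 190 GB, 28 GB left
disk 3: place 176 GB, 6 GB left
disk 2: place 125 GB, 41 GB left
disk 5: place 114 GB, 367 GB left
disk 5: place 107 GB, 260 GB left
disk 5: place 101 GB, 159 GB left
Final disks: [642,297] [608,226,125] [593,225,176] [559,223,190] [519,114,107,101].

5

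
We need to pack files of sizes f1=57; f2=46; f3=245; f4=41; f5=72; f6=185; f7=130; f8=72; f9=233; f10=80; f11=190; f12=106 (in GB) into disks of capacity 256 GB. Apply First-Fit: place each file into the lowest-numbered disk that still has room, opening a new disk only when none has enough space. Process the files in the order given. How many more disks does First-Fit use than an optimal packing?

First-Fit: [57,46,41,72] [245] [185] [130,72] [233] [80,106] [190] → 7 disks.
Total size 1457 GB; any packing needs at least ⌈1457/256⌉ = 6 disks.
An optimal packing achieves that bound: [245] [233] [190,57] [185,46] [130,80,41] [106,72,72] → 6 disks.
Excess: 7 − 6 = 1.

1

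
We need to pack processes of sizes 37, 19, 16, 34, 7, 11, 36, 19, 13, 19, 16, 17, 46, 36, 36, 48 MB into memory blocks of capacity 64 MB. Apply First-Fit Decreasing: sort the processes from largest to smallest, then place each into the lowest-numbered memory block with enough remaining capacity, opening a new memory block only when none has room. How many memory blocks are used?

7 memory blocks

Sorted descending: 48, 46, 37, 36, 36, 36, 34, 19, 19, 19, 17, 16, 16, 13, 11, 7.
memory block 1: place 48 MB, 16 MB left
memory block 2: place 46 MB, 18 MB left
memory block 3: place 37 MB, 27 MB left
memory block 4: place 36 MB, 28 MB left
memory block 5: place 36 MB, 28 MB left
memory block 6: place 36 MB, 28 MB left
memory block 7: place 34 MB, 30 MB left
memory block 3: place 19 MB, 8 MB left
memory block 4: place 19 MB, 9 MB left
memory block 5: place 19 MB, 9 MB left
memory block 2: place 17 MB, 1 MB left
memory block 1: place 16 MB, 0 MB left
memory block 6: place 16 MB, 12 MB left
memory block 7: place 13 MB, 17 MB left
memory block 6: place 11 MB, 1 MB left
memory block 3: place 7 MB, 1 MB left
Final memory blocks: [48,16] [46,17] [37,19,7] [36,19] [36,19] [36,16,11] [34,13].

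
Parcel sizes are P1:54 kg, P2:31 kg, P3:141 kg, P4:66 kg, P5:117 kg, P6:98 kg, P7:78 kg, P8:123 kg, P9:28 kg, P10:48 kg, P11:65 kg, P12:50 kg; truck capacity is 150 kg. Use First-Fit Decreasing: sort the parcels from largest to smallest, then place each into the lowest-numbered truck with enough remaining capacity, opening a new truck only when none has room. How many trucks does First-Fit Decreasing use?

7

Sorted descending: 141, 123, 117, 98, 78, 66, 65, 54, 50, 48, 31, 28.
truck 1: place 141 kg, 9 kg left
truck 2: place 123 kg, 27 kg left
truck 3: place 117 kg, 33 kg left
truck 4: place 98 kg, 52 kg left
truck 5: place 78 kg, 72 kg left
truck 5: place 66 kg, 6 kg left
truck 6: place 65 kg, 85 kg left
truck 6: place 54 kg, 31 kg left
truck 4: place 50 kg, 2 kg left
truck 7: place 48 kg, 102 kg left
truck 3: place 31 kg, 2 kg left
truck 6: place 28 kg, 3 kg left
Final trucks: [141] [123] [117,31] [98,50] [78,66] [65,54,28] [48].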